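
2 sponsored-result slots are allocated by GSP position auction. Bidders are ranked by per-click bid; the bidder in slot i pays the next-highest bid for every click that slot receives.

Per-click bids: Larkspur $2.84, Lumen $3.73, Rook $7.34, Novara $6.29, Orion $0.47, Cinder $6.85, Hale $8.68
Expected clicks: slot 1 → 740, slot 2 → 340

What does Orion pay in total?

Orion pays $0.00

Ranked by bid: $8.68 (Hale) > $7.34 (Rook) > $6.85 (Cinder) > …
Orion ranks below slot 2 → no slot, pays nothing.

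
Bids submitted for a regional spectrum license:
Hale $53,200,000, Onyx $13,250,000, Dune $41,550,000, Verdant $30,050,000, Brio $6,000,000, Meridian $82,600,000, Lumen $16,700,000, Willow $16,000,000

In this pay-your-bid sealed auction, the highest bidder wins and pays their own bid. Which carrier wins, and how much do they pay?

Meridian pays $82,600,000

Pay-your-bid sealed auction: the highest bidder wins and pays their own bid.
Bids in order: 82,600,000 (Meridian) > 53,200,000 (Hale) > 41,550,000 (Dune) > 30,050,000 (Verdant) > 16,700,000 (Lumen) > 16,000,000 (Willow) > …
Meridian is highest → pays own bid, $82,600,000.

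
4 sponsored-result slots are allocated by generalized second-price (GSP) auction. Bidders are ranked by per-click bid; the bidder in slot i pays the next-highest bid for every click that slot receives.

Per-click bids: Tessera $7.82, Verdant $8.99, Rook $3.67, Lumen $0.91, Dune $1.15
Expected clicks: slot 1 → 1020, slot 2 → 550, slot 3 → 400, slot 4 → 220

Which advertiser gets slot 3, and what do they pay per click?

Ranked by bid: $8.99 (Verdant) > $7.82 (Tessera) > $3.67 (Rook) > $1.15 (Dune) > $0.91 (Lumen)
Slot 3 goes to the third-ranked bidder, Rook, who pays the next bid down: $1.15/click.

Rook; $1.15 per click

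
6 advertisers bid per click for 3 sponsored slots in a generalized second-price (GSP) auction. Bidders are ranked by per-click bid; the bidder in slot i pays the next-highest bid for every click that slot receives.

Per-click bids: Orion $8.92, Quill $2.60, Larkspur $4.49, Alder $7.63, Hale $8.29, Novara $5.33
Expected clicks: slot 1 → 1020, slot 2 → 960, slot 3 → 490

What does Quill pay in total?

Sorting advertisers: $8.92 (Orion) > $8.29 (Hale) > $7.63 (Alder) > $5.33 (Novara) > …
Quill ranks below slot 3 → no slot, pays nothing.

Quill pays $0.00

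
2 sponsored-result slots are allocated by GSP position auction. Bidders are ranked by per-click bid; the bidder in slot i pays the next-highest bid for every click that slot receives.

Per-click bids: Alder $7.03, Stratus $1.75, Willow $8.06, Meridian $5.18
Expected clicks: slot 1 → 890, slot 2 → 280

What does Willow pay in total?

Ranked by bid: $8.06 (Willow) > $7.03 (Alder) > $5.18 (Meridian) > …
Willow holds slot 1 → pays next bid $7.03 × 890 clicks = $6256.70.

Willow pays $6256.70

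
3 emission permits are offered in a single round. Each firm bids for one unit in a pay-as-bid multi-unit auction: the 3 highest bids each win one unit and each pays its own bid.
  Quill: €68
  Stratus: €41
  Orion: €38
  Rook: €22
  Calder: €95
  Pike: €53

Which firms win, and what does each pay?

Calder €95, Quill €68, Pike €53

Bids ranked high→low: 95 (Calder), 68 (Quill), 53 (Pike), 41 (Stratus), 38 (Orion), …
The 3 highest are Calder, Quill, Pike.
Each winner pays its own bid: Calder €95, Quill €68, Pike €53.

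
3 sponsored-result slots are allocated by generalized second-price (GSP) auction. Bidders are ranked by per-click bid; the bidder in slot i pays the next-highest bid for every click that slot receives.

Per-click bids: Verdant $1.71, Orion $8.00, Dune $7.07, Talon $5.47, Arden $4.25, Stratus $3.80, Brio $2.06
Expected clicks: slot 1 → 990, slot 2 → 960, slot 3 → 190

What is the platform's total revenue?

Ranked by bid: $8.00 (Orion) > $7.07 (Dune) > $5.47 (Talon) > $4.25 (Arden) > …
Slot 1: Orion pays $7.07 × 990 = $6999.30
Slot 2: Dune pays $5.47 × 960 = $5251.20
Slot 3: Talon pays $4.25 × 190 = $807.50
Total = $13058.00

Total revenue: $13058.00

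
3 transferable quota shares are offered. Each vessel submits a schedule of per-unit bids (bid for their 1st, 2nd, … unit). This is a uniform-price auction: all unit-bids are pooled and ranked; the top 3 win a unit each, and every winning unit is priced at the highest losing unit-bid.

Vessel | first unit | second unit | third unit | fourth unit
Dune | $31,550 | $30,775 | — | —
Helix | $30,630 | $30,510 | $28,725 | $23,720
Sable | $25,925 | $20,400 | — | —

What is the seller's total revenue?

Total revenue: $91,530

Pooled unit-bids ranked (top 3): 31,550 (Dune-1), 30,775 (Dune-2), 30,630 (Helix-1)
First bid not allocated: $30,510.
Allocation: Dune 2, Helix 1. Every unit priced at $30,510.
Revenue = 3 × 30,510 = $91,530.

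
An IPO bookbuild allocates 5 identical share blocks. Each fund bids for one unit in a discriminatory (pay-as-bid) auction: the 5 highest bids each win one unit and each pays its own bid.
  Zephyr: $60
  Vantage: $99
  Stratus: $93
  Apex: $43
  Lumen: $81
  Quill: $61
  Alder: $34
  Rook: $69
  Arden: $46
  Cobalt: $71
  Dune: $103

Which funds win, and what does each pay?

Ordering the bids: 103 (Dune), 99 (Vantage), 93 (Stratus), 81 (Lumen), 71 (Cobalt), 69 (Rook), 61 (Quill), …
The 5 highest are Dune, Vantage, Stratus, Lumen, Cobalt.
Each winner pays its own bid: Dune $103, Vantage $99, Stratus $93, Lumen $81, Cobalt $71.

Dune $103, Vantage $99, Stratus $93, Lumen $81, Cobalt $71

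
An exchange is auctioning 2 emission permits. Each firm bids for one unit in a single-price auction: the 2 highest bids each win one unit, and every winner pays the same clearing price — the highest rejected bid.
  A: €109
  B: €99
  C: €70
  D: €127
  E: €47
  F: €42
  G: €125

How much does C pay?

C pays €0

Ordering the bids: 127 (D), 125 (G), 109 (A), 99 (B), …
The 2 highest are D, G.
First losing bid is A's €109, which sets the uniform price.
C does not win → pays €0.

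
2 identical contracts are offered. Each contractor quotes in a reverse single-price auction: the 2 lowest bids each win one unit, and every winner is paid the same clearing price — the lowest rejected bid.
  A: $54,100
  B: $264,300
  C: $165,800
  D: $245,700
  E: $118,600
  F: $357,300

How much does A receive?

Sorting: 54,100 (A), 118,600 (E), 165,800 (C), 245,700 (D), …
Winners (2 units): A, E.
Lowest unsuccessful bid: $165,800 → clearing price.
A wins → is paid $165,800.

A is paid $165,800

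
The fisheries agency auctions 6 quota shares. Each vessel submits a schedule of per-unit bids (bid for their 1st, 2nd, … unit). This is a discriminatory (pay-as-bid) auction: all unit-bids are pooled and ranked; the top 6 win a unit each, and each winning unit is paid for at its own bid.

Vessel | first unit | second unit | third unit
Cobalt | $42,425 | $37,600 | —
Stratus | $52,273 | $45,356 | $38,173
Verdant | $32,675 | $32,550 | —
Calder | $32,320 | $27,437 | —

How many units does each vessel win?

Cobalt 2, Stratus 3, Verdant 1

Pooled unit-bids ranked (top 6): 52,273 (Stratus-1), 45,356 (Stratus-2), 42,425 (Cobalt-1), 38,173 (Stratus-3), 37,600 (Cobalt-2), 32,675 (Verdant-1)
Next rejected bid: $32,550 (not a price — pay-as-bid).
Allocation: Cobalt 2, Stratus 3, Verdant 1.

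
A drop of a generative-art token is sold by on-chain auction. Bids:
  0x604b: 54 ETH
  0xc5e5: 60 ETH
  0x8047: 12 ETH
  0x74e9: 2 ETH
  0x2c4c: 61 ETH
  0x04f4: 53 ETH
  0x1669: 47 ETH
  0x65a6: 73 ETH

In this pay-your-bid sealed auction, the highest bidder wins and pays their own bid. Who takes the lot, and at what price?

0x65a6 pays 73 ETH

Rule: the highest bidder wins and pays their own bid.
Bids in order: 73 (0x65a6) > 61 (0x2c4c) > 60 (0xc5e5) > 54 (0x604b) > 53 (0x04f4) > 47 (0x1669) > …
First-price: 0x65a6 pays what they bid, 73 ETH.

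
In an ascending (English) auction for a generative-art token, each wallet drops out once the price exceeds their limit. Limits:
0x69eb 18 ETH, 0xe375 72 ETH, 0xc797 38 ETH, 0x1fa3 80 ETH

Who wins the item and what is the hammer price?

0x1fa3 wins at 72 ETH

Rule: the price rises until one bidder remains; the winner pays the price at which the last rival dropped out.
Limits ranked: 80 (0x1fa3) > 72 (0xe375) > 38 (0xc797) > 18 (0x69eb)
0xe375 is the last rival to drop out, at 72 ETH; 0x1fa3 remains and wins at that price.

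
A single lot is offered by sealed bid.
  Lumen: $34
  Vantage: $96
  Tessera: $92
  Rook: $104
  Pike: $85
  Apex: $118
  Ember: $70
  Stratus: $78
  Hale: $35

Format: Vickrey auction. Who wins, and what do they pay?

Apex pays $104

Bids ranked: 118 (Apex) > 104 (Rook) > 96 (Vantage) > 92 (Tessera) > 85 (Pike) > 78 (Stratus) > …
Apex wins with the highest bid; price is set by the runner-up at $104.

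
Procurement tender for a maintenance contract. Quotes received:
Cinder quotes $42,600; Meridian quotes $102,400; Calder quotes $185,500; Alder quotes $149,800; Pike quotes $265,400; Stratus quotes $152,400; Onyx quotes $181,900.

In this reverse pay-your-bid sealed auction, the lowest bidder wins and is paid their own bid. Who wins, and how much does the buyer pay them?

Cinder is paid $42,600

Sorting bids: 42,600 (Cinder) < 102,400 (Meridian) < 149,800 (Alder) < 152,400 (Stratus) < 181,900 (Onyx) < 185,500 (Calder) < …
Cinder has the lowest bid and is paid exactly that: $42,600.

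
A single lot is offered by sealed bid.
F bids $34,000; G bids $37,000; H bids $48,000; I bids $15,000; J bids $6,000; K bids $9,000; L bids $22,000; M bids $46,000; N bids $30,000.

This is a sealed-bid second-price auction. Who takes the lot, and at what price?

Sealed-bid second-price auction: the highest bidder wins and pays the second-highest bid.
Bids in order: 48,000 (H) > 46,000 (M) > 37,000 (G) > 34,000 (F) > 30,000 (N) > 22,000 (L) > …
H is highest; pays the second-highest bid, $46,000.

H pays $46,000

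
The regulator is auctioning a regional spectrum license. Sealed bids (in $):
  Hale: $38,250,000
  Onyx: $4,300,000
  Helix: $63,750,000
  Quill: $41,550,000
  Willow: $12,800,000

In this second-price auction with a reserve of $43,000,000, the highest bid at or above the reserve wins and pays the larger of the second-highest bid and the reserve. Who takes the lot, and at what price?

Sorting bids: 63,750,000 (Helix) > 41,550,000 (Quill) > 38,250,000 (Hale) > 12,800,000 (Willow) > 4,300,000 (Onyx)
Highest eligible bid: Helix at $63,750,000.
max(second-highest $41,550,000, reserve $43,000,000) = $43,000,000.

Helix pays $43,000,000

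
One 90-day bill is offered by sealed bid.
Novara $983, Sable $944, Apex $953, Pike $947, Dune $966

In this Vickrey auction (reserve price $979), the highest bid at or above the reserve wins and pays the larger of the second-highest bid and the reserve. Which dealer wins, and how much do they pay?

Rule: the highest bid at or above the reserve wins and pays the larger of the second-highest bid and the reserve.
Bids ranked: 983 (Novara) > 966 (Dune) > 953 (Apex) > 947 (Pike) > 944 (Sable)
Highest eligible bid: Novara at $983.
Second-highest bid $966 is below the reserve $979, so the reserve binds → payment $979.

Novara pays $979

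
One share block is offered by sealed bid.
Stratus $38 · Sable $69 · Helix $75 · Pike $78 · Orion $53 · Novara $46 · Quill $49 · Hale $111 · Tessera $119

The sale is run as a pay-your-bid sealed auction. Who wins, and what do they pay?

Tessera pays $119

Bids in order: 119 (Tessera) > 111 (Hale) > 78 (Pike) > 75 (Helix) > 69 (Sable) > 53 (Orion) > …
Tessera is highest → pays own bid, $119.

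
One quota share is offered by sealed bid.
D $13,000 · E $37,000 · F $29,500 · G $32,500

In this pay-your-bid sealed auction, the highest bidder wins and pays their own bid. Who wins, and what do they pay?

E pays $37,000

Rule: the highest bidder wins and pays their own bid.
Bids in order: 37,000 (E) > 32,500 (G) > 29,500 (F) > 13,000 (D)
E has the highest bid and pays exactly that: $37,000.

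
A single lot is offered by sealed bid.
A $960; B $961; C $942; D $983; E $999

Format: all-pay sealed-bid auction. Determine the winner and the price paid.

Sorting bids: 999 (E) > 983 (D) > 961 (B) > 960 (A) > 942 (C)
E is highest and takes the item; every bidder forfeits their bid.

E pays $999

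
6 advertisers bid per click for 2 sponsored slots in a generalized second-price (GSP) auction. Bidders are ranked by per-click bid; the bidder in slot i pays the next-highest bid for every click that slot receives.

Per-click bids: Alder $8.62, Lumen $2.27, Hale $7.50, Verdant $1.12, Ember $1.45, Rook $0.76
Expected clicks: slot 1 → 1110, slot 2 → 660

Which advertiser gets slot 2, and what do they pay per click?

Hale; $2.27 per click

Ranked by bid: $8.62 (Alder) > $7.50 (Hale) > $2.27 (Lumen) > …
Slot 2 goes to the second-ranked bidder, Hale, who pays the next bid down: $2.27/click.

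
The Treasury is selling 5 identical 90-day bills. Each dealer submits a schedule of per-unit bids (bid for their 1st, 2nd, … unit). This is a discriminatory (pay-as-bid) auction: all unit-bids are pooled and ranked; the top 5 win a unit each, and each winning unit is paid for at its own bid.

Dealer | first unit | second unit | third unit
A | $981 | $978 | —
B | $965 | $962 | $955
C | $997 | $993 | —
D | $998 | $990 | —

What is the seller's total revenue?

Total revenue: $4,959

All unit-bids, highest first — top 5: 998 (D-1), 997 (C-1), 993 (C-2), 990 (D-2), 981 (A-1)
Next rejected bid: $978 (not a price — pay-as-bid).
Each winning unit pays its own bid.
Revenue = 998 + 997 + 993 + 990 + 981 = $4,959.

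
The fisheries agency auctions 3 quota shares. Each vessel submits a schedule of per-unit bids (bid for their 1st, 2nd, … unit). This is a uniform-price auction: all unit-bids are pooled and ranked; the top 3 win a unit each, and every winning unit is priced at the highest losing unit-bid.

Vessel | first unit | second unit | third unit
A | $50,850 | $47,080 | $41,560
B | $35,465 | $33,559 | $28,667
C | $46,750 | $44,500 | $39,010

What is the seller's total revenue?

Total revenue: $133,500

Merging the schedules and taking the best 3: 50,850 (A-1), 47,080 (A-2), 46,750 (C-1)
Highest rejected unit-bid = $44,500.
Allocation: A 2, C 1. Every unit priced at $44,500.
Revenue = 3 × 44,500 = $133,500.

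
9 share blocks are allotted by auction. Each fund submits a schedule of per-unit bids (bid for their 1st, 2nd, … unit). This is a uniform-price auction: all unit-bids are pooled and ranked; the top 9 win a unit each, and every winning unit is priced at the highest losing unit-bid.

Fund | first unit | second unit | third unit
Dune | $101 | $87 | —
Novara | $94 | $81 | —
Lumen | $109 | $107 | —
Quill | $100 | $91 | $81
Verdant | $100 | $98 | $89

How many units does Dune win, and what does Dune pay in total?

Dune: 1 unit, pays $87

All unit-bids, highest first — top 9: 109 (Lumen-1), 107 (Lumen-2), 101 (Dune-1), 100 (Quill-1), 100 (Verdant-1), 98 (Verdant-2), 94 (Novara-1), 91 (Quill-2), 89 (Verdant-3)
The (k+1)-th unit-bid is $87.
Dune wins 1 unit(s) at $87 each.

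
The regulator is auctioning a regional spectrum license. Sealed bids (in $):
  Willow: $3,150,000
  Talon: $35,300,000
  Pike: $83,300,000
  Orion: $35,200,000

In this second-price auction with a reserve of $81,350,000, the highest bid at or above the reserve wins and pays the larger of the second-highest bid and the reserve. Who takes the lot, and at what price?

Bids in order: 83,300,000 (Pike) > 35,300,000 (Talon) > 35,200,000 (Orion) > 3,150,000 (Willow)
Highest eligible bid: Pike at $83,300,000.
Second-highest bid $35,300,000 is below the reserve $81,350,000, so the reserve binds → payment $81,350,000.

Pike pays $81,350,000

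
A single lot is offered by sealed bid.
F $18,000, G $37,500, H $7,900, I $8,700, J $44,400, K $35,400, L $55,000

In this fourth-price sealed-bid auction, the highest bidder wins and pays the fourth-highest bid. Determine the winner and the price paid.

L pays $35,400

Fourth-price sealed-bid auction: the highest bidder wins and pays the fourth-highest bid.
Bids in order: 55,000 (L) > 44,400 (J) > 37,500 (G) > 35,400 (K) > 18,000 (F) > 8,700 (I) > …
L wins; payment is bid #4 in the ranking = $35,400.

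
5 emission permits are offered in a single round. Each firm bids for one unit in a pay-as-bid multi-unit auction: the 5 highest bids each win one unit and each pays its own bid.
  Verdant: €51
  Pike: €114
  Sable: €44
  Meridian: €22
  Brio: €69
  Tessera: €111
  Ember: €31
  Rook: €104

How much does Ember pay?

Sorting: 114 (Pike), 111 (Tessera), 104 (Rook), 69 (Brio), 51 (Verdant), 44 (Sable), 31 (Ember), …
Top 5: Pike, Tessera, Rook, Brio, Verdant.
Ember does not win → €0.

Ember pays €0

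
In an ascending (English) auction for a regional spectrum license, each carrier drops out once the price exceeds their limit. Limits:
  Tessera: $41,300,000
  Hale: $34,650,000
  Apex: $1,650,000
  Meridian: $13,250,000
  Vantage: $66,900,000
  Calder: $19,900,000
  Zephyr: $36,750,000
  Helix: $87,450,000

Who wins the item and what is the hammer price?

Rule: the price rises until one bidder remains; the winner pays the price at which the last rival dropped out.
Sorting limits: 87,450,000 (Helix) > 66,900,000 (Vantage) > 41,300,000 (Tessera) > 36,750,000 (Zephyr) > 34,650,000 (Hale) > 19,900,000 (Calder) > …
Once the price passes $66,900,000, only Helix is left; the hammer falls at Vantage's limit of $66,900,000.

Helix wins at $66,900,000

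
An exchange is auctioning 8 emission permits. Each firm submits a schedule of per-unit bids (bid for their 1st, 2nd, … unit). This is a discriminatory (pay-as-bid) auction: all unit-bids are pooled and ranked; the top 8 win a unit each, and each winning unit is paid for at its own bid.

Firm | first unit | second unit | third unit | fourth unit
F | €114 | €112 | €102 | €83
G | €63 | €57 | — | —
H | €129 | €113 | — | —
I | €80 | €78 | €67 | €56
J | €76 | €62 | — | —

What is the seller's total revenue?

Pooled unit-bids ranked (top 8): 129 (H-1), 114 (F-1), 113 (H-2), 112 (F-2), 102 (F-3), 83 (F-4), 80 (I-1), 78 (I-2)
Next rejected bid: €76 (not a price — pay-as-bid).
Each winning unit pays its own bid.
Revenue = 129 + 114 + 113 + 112 + 102 + 83 + 80 + 78 = €811.

Total revenue: €811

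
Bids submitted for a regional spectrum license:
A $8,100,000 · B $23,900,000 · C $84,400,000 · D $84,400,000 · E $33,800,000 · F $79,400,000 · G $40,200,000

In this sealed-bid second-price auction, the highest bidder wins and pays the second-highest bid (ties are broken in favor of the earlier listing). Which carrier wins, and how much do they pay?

C pays $84,400,000

Bids ranked: 84,400,000 (C) > 84,400,000 (D) > 79,400,000 (F) > 40,200,000 (G) > 33,800,000 (E) > 23,900,000 (B) > …
C and D tie at $84,400,000; tie-break gives it to C.
Second-price: C pays D's bid of $84,400,000.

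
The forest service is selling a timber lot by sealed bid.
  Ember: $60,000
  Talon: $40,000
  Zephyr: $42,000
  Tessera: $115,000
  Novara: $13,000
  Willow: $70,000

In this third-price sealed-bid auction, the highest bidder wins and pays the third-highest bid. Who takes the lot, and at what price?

Rule: the highest bidder wins and pays the third-highest bid.
Sorting bids: 115,000 (Tessera) > 70,000 (Willow) > 60,000 (Ember) > 42,000 (Zephyr) > 40,000 (Talon) > 13,000 (Novara)
Tessera is highest; pays the third-highest bid, $60,000.

Tessera pays $60,000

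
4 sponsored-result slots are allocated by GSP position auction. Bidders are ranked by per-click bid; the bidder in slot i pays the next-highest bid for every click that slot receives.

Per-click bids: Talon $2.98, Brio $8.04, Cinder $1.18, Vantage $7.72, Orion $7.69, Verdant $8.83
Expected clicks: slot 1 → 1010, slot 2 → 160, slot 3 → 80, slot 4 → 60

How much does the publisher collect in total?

Per-click bids in order: $8.83 (Verdant) > $8.04 (Brio) > $7.72 (Vantage) > $7.69 (Orion) > $2.98 (Talon) > …
Slot 1: Verdant pays $8.04 × 1010 = $8120.40
Slot 2: Brio pays $7.72 × 160 = $1235.20
Slot 3: Vantage pays $7.69 × 80 = $615.20
Slot 4: Orion pays $2.98 × 60 = $178.80
Total = $10149.60

Total revenue: $10149.60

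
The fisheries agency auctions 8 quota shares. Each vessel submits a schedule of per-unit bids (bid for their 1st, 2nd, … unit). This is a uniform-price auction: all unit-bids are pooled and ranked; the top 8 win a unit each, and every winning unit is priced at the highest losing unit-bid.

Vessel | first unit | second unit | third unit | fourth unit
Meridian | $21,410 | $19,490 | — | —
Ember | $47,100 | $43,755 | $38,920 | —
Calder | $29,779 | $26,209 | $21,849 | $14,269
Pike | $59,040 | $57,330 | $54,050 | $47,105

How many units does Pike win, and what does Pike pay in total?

Pike: 4 units, pays $104,836

Pooled unit-bids ranked (top 8): 59,040 (Pike-1), 57,330 (Pike-2), 54,050 (Pike-3), 47,105 (Pike-4), 47,100 (Ember-1), 43,755 (Ember-2), 38,920 (Ember-3), 29,779 (Calder-1)
The (k+1)-th unit-bid is $26,209.
Pike wins 4 unit(s) at $26,209 each.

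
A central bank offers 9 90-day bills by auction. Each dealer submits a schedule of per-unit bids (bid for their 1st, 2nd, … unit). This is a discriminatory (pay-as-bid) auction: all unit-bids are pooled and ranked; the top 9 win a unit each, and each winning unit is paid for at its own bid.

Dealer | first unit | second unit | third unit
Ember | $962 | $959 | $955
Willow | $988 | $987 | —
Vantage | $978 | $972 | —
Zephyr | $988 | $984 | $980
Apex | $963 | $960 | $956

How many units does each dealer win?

Apex 1, Ember 1, Vantage 2, Willow 2, Zephyr 3

Pooled unit-bids ranked (top 9): 988 (Willow-1), 988 (Zephyr-1), 987 (Willow-2), 984 (Zephyr-2), 980 (Zephyr-3), 978 (Vantage-1), 972 (Vantage-2), 963 (Apex-1), 962 (Ember-1)
Next rejected bid: $960 (not a price — pay-as-bid).
Allocation: Apex 1, Ember 1, Vantage 2, Willow 2, Zephyr 3.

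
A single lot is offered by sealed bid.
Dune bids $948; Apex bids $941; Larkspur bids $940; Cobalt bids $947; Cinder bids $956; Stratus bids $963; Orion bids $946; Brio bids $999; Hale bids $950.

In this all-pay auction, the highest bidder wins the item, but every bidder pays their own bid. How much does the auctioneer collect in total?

Sorting bids: 999 (Brio) > 963 (Stratus) > 956 (Cinder) > 950 (Hale) > 948 (Dune) > 947 (Cobalt) > …
Every bidder forfeits their bid regardless of winning.
Revenue = 948 + 941 + 940 + 947 + 956 + 963 + 946 + 999 + 950 = $8,590.

Total revenue: $8,590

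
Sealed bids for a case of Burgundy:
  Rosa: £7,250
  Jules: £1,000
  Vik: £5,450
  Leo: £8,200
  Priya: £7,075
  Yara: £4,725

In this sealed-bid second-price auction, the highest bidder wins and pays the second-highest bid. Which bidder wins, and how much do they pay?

Bids ranked: 8,200 (Leo) > 7,250 (Rosa) > 7,075 (Priya) > 5,450 (Vik) > 4,725 (Yara) > 1,000 (Jules)
Second-price: Leo pays Rosa's bid of £7,250.

Leo pays £7,250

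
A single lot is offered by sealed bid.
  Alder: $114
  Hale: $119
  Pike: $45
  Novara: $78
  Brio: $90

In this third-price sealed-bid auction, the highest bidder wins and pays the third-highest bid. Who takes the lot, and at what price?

Hale pays $90

Third-price sealed-bid auction: the highest bidder wins and pays the third-highest bid.
Bids in order: 119 (Hale) > 114 (Alder) > 90 (Brio) > 78 (Novara) > 45 (Pike)
Hale is highest; pays the third-highest bid, $90.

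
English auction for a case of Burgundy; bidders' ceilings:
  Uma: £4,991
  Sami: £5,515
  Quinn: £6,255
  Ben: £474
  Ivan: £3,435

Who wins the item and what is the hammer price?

Quinn wins at £5,515

Rule: the price rises until one bidder remains; the winner pays the price at which the last rival dropped out.
Sorting limits: 6,255 (Quinn) > 5,515 (Sami) > 4,991 (Uma) > 3,435 (Ivan) > 474 (Ben)
Once the price passes £5,515, only Quinn is left; the hammer falls at Sami's limit of £5,515.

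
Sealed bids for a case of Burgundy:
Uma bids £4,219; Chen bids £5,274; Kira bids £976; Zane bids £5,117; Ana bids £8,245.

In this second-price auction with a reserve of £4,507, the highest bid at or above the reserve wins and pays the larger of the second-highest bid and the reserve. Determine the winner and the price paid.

Bids ranked: 8,245 (Ana) > 5,274 (Chen) > 5,117 (Zane) > 4,219 (Uma) > 976 (Kira)
Highest eligible bid: Ana at £8,245.
max(second-highest £5,274, reserve £4,507) = £5,274; the reserve does not bind.

Ana pays £5,274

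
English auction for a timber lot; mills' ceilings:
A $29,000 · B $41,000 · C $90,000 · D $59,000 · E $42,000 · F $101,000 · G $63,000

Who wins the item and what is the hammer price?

Limits ranked: 101,000 (F) > 90,000 (C) > 63,000 (G) > 59,000 (D) > 42,000 (E) > 41,000 (B) > …
Bidding ends when C exits at $90,000; F takes it.

F wins at $90,000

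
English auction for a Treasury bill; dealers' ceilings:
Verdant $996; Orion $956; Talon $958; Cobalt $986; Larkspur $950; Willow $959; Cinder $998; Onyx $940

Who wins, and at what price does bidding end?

Limits in order: 998 (Cinder) > 996 (Verdant) > 986 (Cobalt) > 959 (Willow) > 958 (Talon) > 956 (Orion) > …
Bidding ends when Verdant exits at $996; Cinder takes it.

Cinder wins at $996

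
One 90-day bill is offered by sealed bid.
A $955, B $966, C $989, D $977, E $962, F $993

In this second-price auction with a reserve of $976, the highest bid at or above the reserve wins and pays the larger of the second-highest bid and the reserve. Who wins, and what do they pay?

Sorting bids: 993 (F) > 989 (C) > 977 (D) > 966 (B) > 962 (E) > 955 (A)
F has the top bid at or above the reserve ($993).
max(second-highest $989, reserve $976) = $989; the reserve does not bind.

F pays $989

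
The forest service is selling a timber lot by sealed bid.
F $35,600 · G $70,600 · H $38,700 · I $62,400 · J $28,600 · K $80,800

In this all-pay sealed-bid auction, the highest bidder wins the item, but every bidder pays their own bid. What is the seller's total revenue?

Bids ranked: 80,800 (K) > 70,600 (G) > 62,400 (I) > 38,700 (H) > 35,600 (F) > 28,600 (J)
K wins with the top bid; all bids are sunk regardless.
Every bidder forfeits their bid regardless of winning.
Revenue = 35,600 + 70,600 + 38,700 + 62,400 + 28,600 + 80,800 = $316,700.

Total revenue: $316,700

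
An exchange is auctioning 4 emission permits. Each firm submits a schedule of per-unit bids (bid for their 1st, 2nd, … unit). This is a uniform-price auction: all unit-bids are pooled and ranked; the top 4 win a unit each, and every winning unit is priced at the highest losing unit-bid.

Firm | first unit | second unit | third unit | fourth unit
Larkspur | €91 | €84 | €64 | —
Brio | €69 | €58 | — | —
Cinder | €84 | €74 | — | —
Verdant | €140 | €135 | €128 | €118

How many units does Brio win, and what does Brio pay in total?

Brio: 0 units, pays €0

Merging the schedules and taking the best 4: 140 (Verdant-1), 135 (Verdant-2), 128 (Verdant-3), 118 (Verdant-4)
First bid not allocated: €91.
Brio wins 0 unit(s) at €91 each.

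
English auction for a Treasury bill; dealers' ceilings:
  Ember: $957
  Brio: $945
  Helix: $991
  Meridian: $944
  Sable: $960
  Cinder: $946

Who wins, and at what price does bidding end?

Helix wins at $960

Limits in order: 991 (Helix) > 960 (Sable) > 957 (Ember) > 946 (Cinder) > 945 (Brio) > 944 (Meridian)
Sable is the last rival to drop out, at $960; Helix remains and wins at that price.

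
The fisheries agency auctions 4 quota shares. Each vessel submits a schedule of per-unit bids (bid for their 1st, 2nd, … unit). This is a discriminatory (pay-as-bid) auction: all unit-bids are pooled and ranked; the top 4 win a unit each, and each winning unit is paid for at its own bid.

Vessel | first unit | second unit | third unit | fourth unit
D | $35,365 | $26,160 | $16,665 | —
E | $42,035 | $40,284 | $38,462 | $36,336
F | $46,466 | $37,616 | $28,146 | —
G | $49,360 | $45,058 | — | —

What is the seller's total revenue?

Total revenue: $182,919

Merging the schedules and taking the best 4: 49,360 (G-1), 46,466 (F-1), 45,058 (G-2), 42,035 (E-1)
Next rejected bid: $40,284 (not a price — pay-as-bid).
Each winning unit pays its own bid.
Revenue = 49,360 + 46,466 + 45,058 + 42,035 = $182,919.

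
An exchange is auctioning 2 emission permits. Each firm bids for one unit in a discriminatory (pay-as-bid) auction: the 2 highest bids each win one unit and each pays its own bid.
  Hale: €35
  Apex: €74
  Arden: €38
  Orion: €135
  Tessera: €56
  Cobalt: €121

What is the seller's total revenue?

Total revenue: €256

Sorting: 135 (Orion), 121 (Cobalt), 74 (Apex), 56 (Tessera), …
The 2 highest are Orion, Cobalt.
Total revenue = 135 + 121 = €256.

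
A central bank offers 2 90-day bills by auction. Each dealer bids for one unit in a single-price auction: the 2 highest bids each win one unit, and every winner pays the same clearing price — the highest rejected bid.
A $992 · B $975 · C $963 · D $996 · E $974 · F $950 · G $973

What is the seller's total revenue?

Total revenue: $1,950

Bids ranked high→low: 996 (D), 992 (A), 975 (B), 974 (E), …
Winners (2 units): D, A.
Clearing price = highest rejected bid = $975.
Total revenue = 2 × $975 = $1,950.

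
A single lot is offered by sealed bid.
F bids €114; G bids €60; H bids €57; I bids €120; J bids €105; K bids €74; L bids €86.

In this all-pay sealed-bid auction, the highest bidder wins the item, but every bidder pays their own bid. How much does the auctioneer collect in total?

Bids ranked: 120 (I) > 114 (F) > 105 (J) > 86 (L) > 74 (K) > 60 (G) > …
I wins with the top bid; all bids are sunk regardless.
Every bidder forfeits their bid regardless of winning.
Revenue = 114 + 60 + 57 + 120 + 105 + 74 + 86 = €616.

Total revenue: €616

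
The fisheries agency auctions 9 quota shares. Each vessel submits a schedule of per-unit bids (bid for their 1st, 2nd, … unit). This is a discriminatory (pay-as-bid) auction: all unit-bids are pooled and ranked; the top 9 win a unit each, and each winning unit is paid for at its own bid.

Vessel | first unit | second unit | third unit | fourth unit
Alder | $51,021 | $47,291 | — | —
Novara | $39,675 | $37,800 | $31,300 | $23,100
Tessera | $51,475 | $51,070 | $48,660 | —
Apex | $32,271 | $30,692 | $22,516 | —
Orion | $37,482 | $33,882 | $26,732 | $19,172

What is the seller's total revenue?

Pooled unit-bids ranked (top 9): 51,475 (Tessera-1), 51,070 (Tessera-2), 51,021 (Alder-1), 48,660 (Tessera-3), 47,291 (Alder-2), 39,675 (Novara-1), 37,800 (Novara-2), 37,482 (Orion-1), 33,882 (Orion-2)
Next rejected bid: $32,271 (not a price — pay-as-bid).
Each winning unit pays its own bid.
Revenue = 51,475 + 51,070 + 51,021 + 48,660 + 47,291 + 39,675 + 37,800 + 37,482 + 33,882 = $398,356.

Total revenue: $398,356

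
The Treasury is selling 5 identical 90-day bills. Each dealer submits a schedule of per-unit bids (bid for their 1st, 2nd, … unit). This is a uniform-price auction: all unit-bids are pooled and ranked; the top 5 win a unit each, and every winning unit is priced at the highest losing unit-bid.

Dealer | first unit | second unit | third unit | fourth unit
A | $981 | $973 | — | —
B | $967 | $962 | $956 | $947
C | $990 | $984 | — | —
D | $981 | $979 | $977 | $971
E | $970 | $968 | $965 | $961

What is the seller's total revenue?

Pooled unit-bids ranked (top 5): 990 (C-1), 984 (C-2), 981 (A-1), 981 (D-1), 979 (D-2)
First bid not allocated: $977.
Allocation: A 1, C 2, D 2. Every unit priced at $977.
Revenue = 5 × 977 = $4,885.

Total revenue: $4,885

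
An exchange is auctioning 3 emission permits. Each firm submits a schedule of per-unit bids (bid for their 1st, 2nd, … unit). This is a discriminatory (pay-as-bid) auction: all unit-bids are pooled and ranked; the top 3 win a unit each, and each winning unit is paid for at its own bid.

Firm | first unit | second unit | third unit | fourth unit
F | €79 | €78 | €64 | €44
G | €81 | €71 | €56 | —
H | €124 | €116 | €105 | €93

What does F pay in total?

Pooled unit-bids ranked (top 3): 124 (H-1), 116 (H-2), 105 (H-3)
Next rejected bid: €93 (not a price — pay-as-bid).
F wins no units.

F pays €0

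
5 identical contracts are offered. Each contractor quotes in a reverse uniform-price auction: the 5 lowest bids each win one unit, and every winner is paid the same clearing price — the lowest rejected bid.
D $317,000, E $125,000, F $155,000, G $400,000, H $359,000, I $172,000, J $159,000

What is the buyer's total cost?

Total cost: $1,795,000

Bids ranked low→high: 125,000 (E), 155,000 (F), 159,000 (J), 172,000 (I), 317,000 (D), 359,000 (H), 400,000 (G)
Winners (5 units): E, F, J, I, D.
Lowest unsuccessful bid: $359,000 → clearing price.
Total cost = 5 × $359,000 = $1,795,000.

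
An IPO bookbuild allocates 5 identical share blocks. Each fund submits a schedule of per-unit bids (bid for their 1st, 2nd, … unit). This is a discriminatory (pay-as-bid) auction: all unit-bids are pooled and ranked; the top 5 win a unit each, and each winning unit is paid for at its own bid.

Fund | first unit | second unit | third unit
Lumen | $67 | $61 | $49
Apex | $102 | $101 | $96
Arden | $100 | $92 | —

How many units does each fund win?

Apex 3, Arden 2

Merging the schedules and taking the best 5: 102 (Apex-1), 101 (Apex-2), 100 (Arden-1), 96 (Apex-3), 92 (Arden-2)
Next rejected bid: $67 (not a price — pay-as-bid).
Allocation: Apex 3, Arden 2.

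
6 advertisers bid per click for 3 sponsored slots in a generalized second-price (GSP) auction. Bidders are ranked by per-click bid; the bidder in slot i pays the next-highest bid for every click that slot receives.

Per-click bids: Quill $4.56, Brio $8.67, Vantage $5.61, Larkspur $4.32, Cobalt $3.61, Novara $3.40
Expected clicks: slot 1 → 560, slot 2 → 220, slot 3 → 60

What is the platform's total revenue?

Per-click bids in order: $8.67 (Brio) > $5.61 (Vantage) > $4.56 (Quill) > $4.32 (Larkspur) > …
Slot 1: Brio pays $5.61 × 560 = $3141.60
Slot 2: Vantage pays $4.56 × 220 = $1003.20
Slot 3: Quill pays $4.32 × 60 = $259.20
Total = $4404.00

Total revenue: $4404.00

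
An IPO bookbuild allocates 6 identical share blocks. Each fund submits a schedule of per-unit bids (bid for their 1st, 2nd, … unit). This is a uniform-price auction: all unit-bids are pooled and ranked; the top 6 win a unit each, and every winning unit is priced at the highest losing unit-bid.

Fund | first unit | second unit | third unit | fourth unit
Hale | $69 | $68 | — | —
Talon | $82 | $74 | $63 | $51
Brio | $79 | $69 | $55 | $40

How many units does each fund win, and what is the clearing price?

Merging the schedules and taking the best 6: 82 (Talon-1), 79 (Brio-1), 74 (Talon-2), 69 (Hale-1), 69 (Brio-2), 68 (Hale-2)
The (k+1)-th unit-bid is $63.
Allocation: Brio 2, Hale 2, Talon 2.

Brio 2, Hale 2, Talon 2; clearing price $63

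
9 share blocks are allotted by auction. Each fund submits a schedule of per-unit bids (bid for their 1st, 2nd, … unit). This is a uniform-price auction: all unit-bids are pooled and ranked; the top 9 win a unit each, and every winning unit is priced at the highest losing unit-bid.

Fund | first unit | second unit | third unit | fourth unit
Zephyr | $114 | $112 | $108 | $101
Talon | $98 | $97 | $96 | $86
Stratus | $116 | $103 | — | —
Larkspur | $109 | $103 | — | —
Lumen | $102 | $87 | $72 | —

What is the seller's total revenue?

Total revenue: $882

Pooled unit-bids ranked (top 9): 116 (Stratus-1), 114 (Zephyr-1), 112 (Zephyr-2), 109 (Larkspur-1), 108 (Zephyr-3), 103 (Stratus-2), 103 (Larkspur-2), 102 (Lumen-1), 101 (Zephyr-4)
First bid not allocated: $98.
Allocation: Larkspur 2, Lumen 1, Stratus 2, Zephyr 4. Every unit priced at $98.
Revenue = 9 × 98 = $882.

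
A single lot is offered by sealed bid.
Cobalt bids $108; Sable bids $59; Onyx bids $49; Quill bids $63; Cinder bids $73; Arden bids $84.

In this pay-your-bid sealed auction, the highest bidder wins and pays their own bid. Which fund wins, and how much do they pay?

Cobalt pays $108

Rule: the highest bidder wins and pays their own bid.
Sorting bids: 108 (Cobalt) > 84 (Arden) > 73 (Cinder) > 63 (Quill) > 59 (Sable) > 49 (Onyx)
First-price: Cobalt pays what they bid, $108.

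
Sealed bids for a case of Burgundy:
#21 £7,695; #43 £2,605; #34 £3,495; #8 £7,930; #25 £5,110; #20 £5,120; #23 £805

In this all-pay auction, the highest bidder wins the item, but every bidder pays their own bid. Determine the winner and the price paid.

Sorting bids: 7,930 (#8) > 7,695 (#21) > 5,120 (#20) > 5,110 (#25) > 3,495 (#34) > 2,605 (#43) > …
#8 is highest and takes the item; every bidder forfeits their bid.

#8 pays £7,930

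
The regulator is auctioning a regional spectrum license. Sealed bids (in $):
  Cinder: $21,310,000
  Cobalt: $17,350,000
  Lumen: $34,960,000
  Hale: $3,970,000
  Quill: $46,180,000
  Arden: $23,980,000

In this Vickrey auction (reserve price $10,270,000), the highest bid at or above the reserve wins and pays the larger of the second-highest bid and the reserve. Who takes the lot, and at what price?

Rule: the highest bid at or above the reserve wins and pays the larger of the second-highest bid and the reserve.
Sorting bids: 46,180,000 (Quill) > 34,960,000 (Lumen) > 23,980,000 (Arden) > 21,310,000 (Cinder) > 17,350,000 (Cobalt) > 3,970,000 (Hale)
Quill has the top bid at or above the reserve ($46,180,000).
max(second-highest $34,960,000, reserve $10,270,000) = $34,960,000; the reserve does not bind.

Quill pays $34,960,000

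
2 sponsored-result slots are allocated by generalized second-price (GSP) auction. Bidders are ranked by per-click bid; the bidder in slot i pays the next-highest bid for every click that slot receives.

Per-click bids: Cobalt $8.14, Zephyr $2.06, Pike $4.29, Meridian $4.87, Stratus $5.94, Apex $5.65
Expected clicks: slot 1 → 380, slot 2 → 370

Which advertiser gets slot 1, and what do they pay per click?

Per-click bids in order: $8.14 (Cobalt) > $5.94 (Stratus) > $5.65 (Apex) > …
Slot 1 goes to the first-ranked bidder, Cobalt, who pays the next bid down: $5.94/click.

Cobalt; $5.94 per click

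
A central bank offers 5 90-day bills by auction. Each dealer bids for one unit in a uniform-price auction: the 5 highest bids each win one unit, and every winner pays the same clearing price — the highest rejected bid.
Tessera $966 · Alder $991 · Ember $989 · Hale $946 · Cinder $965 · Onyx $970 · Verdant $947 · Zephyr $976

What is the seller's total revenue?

Sorting: 991 (Alder), 989 (Ember), 976 (Zephyr), 970 (Onyx), 966 (Tessera), 965 (Cinder), 947 (Verdant), …
Winners (5 units): Alder, Ember, Zephyr, Onyx, Tessera.
Clearing price = highest rejected bid = $965.
Total revenue = 5 × $965 = $4,825.

Total revenue: $4,825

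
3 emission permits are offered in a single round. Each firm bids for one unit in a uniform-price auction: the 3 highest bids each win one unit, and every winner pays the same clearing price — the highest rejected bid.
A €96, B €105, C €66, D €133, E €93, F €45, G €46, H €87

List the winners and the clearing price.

Ordering the bids: 133 (D), 105 (B), 96 (A), 93 (E), 87 (H), …
Top 3: D, B, A.
Highest unsuccessful bid: €93 → clearing price.

D, B, A; each pays €93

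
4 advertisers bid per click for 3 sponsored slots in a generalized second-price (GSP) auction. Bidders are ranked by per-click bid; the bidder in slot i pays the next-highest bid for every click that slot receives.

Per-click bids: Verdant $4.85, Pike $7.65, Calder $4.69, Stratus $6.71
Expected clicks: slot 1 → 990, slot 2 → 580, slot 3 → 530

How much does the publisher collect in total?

Per-click bids in order: $7.65 (Pike) > $6.71 (Stratus) > $4.85 (Verdant) > $4.69 (Calder)
Slot 1: Pike pays $6.71 × 990 = $6642.90
Slot 2: Stratus pays $4.85 × 580 = $2813.00
Slot 3: Verdant pays $4.69 × 530 = $2485.70
Total = $11941.60

Total revenue: $11941.60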